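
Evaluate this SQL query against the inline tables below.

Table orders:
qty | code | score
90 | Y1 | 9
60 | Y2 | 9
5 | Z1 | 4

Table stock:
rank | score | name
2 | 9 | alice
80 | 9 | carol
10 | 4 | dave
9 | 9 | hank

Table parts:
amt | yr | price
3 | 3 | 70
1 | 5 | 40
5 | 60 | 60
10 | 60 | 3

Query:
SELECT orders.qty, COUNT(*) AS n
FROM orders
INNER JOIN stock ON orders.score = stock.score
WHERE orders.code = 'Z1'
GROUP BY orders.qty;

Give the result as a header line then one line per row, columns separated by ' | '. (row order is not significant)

After JOIN stock (7 rows):
orders.qty | orders.code | orders.score | stock.rank | stock.score | stock.name
90 | Y1 | 9 | 2 | 9 | alice
90 | Y1 | 9 | 80 | 9 | carol
90 | Y1 | 9 | 9 | 9 | hank
60 | Y2 | 9 | 2 | 9 | alice
60 | Y2 | 9 | 80 | 9 | carol
60 | Y2 | 9 | 9 | 9 | hank
5 | Z1 | 4 | 10 | 4 | dave
After WHERE (1 rows):
orders.qty | orders.code | orders.score | stock.rank | stock.score | stock.name
5 | Z1 | 4 | 10 | 4 | dave
After GROUP BY (1 rows):
orders.qty | n
5 | 1

== RESULT ==
orders.qty | n
5 | 1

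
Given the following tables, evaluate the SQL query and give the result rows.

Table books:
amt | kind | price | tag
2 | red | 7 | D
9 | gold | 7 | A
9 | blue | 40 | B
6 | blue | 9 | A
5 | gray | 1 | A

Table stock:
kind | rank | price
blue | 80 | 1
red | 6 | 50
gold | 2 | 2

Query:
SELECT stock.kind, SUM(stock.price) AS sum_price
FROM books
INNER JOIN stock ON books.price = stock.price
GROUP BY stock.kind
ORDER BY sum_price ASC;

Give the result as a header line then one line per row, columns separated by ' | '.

After JOIN stock (1 rows):
books.amt | books.kind | books.price | books.tag | stock.kind | stock.rank | stock.price
5 | gray | 1 | A | blue | 80 | 1
After GROUP BY (1 rows):
stock.kind | sum_price
blue | 1
After ORDER BY (1 rows):
stock.kind | sum_price
blue | 1

== RESULT ==
stock.kind | sum_price
blue | 1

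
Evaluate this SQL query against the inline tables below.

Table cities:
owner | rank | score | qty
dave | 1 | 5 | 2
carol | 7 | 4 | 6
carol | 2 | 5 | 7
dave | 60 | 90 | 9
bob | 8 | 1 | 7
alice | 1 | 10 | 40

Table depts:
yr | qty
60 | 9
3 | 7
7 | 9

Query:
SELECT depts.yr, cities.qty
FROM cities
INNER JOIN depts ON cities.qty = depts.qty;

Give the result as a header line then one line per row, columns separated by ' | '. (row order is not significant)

== RESULT ==
depts.yr | cities.qty
3 | 7
60 | 9
7 | 9
3 | 7

Derivation:
After JOIN depts (4 rows):
cities.owner | cities.rank | cities.score | cities.qty | depts.yr | depts.qty
carol | 2 | 5 | 7 | 3 | 7
dave | 60 | 90 | 9 | 60 | 9
dave | 60 | 90 | 9 | 7 | 9
bob | 8 | 1 | 7 | 3 | 7
After SELECT (4 rows):
depts.yr | cities.qty
3 | 7
60 | 9
7 | 9
3 | 7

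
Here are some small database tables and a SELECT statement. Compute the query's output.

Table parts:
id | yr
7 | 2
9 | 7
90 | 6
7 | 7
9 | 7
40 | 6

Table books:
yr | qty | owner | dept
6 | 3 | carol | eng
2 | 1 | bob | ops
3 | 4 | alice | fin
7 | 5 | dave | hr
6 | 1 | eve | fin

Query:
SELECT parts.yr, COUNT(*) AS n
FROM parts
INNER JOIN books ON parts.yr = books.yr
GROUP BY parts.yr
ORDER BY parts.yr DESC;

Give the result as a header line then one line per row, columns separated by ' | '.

== RESULT ==
parts.yr | n
7 | 3
6 | 4
2 | 1

Derivation:
After JOIN books (8 rows):
parts.id | parts.yr | books.yr | books.qty | books.owner | books.dept
7 | 2 | 2 | 1 | bob | ops
9 | 7 | 7 | 5 | dave | hr
90 | 6 | 6 | 3 | carol | eng
90 | 6 | 6 | 1 | eve | fin
7 | 7 | 7 | 5 | dave | hr
9 | 7 | 7 | 5 | dave | hr
40 | 6 | 6 | 3 | carol | eng
40 | 6 | 6 | 1 | eve | fin
After GROUP BY (3 rows):
parts.yr | n
2 | 1
7 | 3
6 | 4
After ORDER BY (3 rows):
parts.yr | n
7 | 3
6 | 4
2 | 1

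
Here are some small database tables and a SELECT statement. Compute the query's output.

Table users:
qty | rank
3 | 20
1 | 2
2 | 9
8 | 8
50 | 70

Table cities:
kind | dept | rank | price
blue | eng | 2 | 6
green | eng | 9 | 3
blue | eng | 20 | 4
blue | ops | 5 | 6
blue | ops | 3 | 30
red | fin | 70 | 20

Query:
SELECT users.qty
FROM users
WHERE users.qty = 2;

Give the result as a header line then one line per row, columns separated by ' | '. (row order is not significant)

== RESULT ==
users.qty
2

Derivation:
After WHERE (1 rows):
users.qty | users.rank
2 | 9
After SELECT (1 rows):
users.qty
2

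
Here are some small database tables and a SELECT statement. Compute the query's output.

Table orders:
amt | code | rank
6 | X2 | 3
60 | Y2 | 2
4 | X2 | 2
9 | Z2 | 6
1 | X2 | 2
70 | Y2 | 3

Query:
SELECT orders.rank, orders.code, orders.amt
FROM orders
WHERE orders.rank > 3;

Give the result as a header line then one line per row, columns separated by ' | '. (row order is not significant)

After WHERE (1 rows):
orders.amt | orders.code | orders.rank
9 | Z2 | 6
After SELECT (1 rows):
orders.rank | orders.code | orders.amt
6 | Z2 | 9

== RESULT ==
orders.rank | orders.code | orders.amt
6 | Z2 | 9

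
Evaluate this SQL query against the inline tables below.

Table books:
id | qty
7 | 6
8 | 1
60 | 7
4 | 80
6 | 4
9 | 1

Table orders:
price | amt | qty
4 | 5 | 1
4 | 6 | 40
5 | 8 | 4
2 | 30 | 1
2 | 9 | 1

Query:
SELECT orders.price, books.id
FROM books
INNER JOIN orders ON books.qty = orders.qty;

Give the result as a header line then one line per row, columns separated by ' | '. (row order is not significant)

== RESULT ==
orders.price | books.id
4 | 8
2 | 8
2 | 8
5 | 6
4 | 9
2 | 9
2 | 9

Derivation:
After JOIN orders (7 rows):
books.id | books.qty | orders.price | orders.amt | orders.qty
8 | 1 | 4 | 5 | 1
8 | 1 | 2 | 30 | 1
8 | 1 | 2 | 9 | 1
6 | 4 | 5 | 8 | 4
9 | 1 | 4 | 5 | 1
9 | 1 | 2 | 30 | 1
9 | 1 | 2 | 9 | 1
After SELECT (7 rows):
orders.price | books.id
4 | 8
2 | 8
2 | 8
5 | 6
4 | 9
2 | 9
2 | 9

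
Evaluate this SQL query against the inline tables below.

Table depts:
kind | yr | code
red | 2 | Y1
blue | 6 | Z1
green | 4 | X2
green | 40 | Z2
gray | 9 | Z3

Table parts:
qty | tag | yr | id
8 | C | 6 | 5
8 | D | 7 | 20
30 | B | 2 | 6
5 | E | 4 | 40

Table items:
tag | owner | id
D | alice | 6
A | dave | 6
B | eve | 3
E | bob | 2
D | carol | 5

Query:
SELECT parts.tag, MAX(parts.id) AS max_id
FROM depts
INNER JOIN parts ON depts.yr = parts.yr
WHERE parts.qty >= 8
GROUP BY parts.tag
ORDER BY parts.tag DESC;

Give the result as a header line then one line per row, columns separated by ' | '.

== RESULT ==
parts.tag | max_id
C | 5
B | 6

Derivation:
After JOIN parts (3 rows):
depts.kind | depts.yr | depts.code | parts.qty | parts.tag | parts.yr | parts.id
red | 2 | Y1 | 30 | B | 2 | 6
blue | 6 | Z1 | 8 | C | 6 | 5
green | 4 | X2 | 5 | E | 4 | 40
After WHERE (2 rows):
depts.kind | depts.yr | depts.code | parts.qty | parts.tag | parts.yr | parts.id
red | 2 | Y1 | 30 | B | 2 | 6
blue | 6 | Z1 | 8 | C | 6 | 5
After GROUP BY (2 rows):
parts.tag | max_id
B | 6
C | 5
After ORDER BY (2 rows):
parts.tag | max_id
C | 5
B | 6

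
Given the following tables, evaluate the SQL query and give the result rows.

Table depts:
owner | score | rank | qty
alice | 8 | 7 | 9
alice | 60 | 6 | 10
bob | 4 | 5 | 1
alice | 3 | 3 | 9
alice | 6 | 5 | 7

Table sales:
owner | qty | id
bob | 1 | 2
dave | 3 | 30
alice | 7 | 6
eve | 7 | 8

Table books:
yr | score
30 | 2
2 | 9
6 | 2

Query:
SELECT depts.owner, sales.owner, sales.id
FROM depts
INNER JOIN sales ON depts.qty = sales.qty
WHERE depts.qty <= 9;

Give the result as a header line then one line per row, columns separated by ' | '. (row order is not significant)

== RESULT ==
depts.owner | sales.owner | sales.id
bob | bob | 2
alice | alice | 6
alice | eve | 8

Derivation:
After JOIN sales (3 rows):
depts.owner | depts.score | depts.rank | depts.qty | sales.owner | sales.qty | sales.id
bob | 4 | 5 | 1 | bob | 1 | 2
alice | 6 | 5 | 7 | alice | 7 | 6
alice | 6 | 5 | 7 | eve | 7 | 8
After WHERE (3 rows):
depts.owner | depts.score | depts.rank | depts.qty | sales.owner | sales.qty | sales.id
bob | 4 | 5 | 1 | bob | 1 | 2
alice | 6 | 5 | 7 | alice | 7 | 6
alice | 6 | 5 | 7 | eve | 7 | 8
After SELECT (3 rows):
depts.owner | sales.owner | sales.id
bob | bob | 2
alice | alice | 6
alice | eve | 8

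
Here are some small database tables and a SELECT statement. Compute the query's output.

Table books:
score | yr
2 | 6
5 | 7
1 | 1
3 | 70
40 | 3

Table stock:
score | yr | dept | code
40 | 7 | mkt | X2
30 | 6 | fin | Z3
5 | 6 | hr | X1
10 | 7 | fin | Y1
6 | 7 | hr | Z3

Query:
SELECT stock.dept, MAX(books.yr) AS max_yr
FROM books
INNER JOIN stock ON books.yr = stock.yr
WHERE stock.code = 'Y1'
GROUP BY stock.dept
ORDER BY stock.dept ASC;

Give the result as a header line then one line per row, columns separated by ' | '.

After JOIN stock (5 rows):
books.score | books.yr | stock.score | stock.yr | stock.dept | stock.code
2 | 6 | 30 | 6 | fin | Z3
2 | 6 | 5 | 6 | hr | X1
5 | 7 | 40 | 7 | mkt | X2
5 | 7 | 10 | 7 | fin | Y1
5 | 7 | 6 | 7 | hr | Z3
After WHERE (1 rows):
books.score | books.yr | stock.score | stock.yr | stock.dept | stock.code
5 | 7 | 10 | 7 | fin | Y1
After GROUP BY (1 rows):
stock.dept | max_yr
fin | 7
After ORDER BY (1 rows):
stock.dept | max_yr
fin | 7

== RESULT ==
stock.dept | max_yr
fin | 7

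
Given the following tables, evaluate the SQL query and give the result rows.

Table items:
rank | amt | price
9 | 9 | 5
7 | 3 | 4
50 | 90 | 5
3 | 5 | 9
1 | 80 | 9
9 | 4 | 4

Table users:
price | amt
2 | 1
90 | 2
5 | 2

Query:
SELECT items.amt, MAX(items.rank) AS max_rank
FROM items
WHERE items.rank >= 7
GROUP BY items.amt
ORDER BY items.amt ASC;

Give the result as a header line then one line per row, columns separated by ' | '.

== RESULT ==
items.amt | max_rank
3 | 7
4 | 9
9 | 9
90 | 50

Derivation:
After WHERE (4 rows):
items.rank | items.amt | items.price
9 | 9 | 5
7 | 3 | 4
50 | 90 | 5
9 | 4 | 4
After GROUP BY (4 rows):
items.amt | max_rank
9 | 9
3 | 7
90 | 50
4 | 9
After ORDER BY (4 rows):
items.amt | max_rank
3 | 7
4 | 9
9 | 9
90 | 50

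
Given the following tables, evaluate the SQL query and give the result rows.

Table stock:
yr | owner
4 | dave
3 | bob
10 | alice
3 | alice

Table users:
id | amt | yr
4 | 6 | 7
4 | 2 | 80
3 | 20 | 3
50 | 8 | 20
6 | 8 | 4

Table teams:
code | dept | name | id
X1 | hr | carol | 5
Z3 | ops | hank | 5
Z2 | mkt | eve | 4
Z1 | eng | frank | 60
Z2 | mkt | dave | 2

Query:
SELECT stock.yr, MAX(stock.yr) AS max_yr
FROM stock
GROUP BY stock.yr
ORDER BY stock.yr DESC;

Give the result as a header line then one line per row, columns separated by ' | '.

== RESULT ==
stock.yr | max_yr
10 | 10
4 | 4
3 | 3

Derivation:
After GROUP BY (3 rows):
stock.yr | max_yr
4 | 4
3 | 3
10 | 10
After ORDER BY (3 rows):
stock.yr | max_yr
10 | 10
4 | 4
3 | 3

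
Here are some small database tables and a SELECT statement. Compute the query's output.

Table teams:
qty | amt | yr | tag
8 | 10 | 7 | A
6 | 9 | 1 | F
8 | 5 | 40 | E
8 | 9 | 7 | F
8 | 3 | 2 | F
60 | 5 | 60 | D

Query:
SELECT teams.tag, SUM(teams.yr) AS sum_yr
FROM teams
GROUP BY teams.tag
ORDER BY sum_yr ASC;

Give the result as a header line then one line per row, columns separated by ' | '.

== RESULT ==
teams.tag | sum_yr
A | 7
F | 10
E | 40
D | 60

Derivation:
After GROUP BY (4 rows):
teams.tag | sum_yr
A | 7
F | 10
E | 40
D | 60
After ORDER BY (4 rows):
teams.tag | sum_yr
A | 7
F | 10
E | 40
D | 60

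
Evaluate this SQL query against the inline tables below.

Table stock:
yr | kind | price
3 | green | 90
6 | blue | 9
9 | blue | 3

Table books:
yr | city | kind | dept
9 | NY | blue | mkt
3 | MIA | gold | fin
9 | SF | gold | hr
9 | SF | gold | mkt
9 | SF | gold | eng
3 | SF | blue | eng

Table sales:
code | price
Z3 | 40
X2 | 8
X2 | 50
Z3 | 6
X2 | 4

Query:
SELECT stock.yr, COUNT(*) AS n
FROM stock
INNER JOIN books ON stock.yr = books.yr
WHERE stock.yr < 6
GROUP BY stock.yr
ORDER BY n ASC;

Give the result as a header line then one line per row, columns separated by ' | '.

After JOIN books (6 rows):
stock.yr | stock.kind | stock.price | books.yr | books.city | books.kind | books.dept
3 | green | 90 | 3 | MIA | gold | fin
3 | green | 90 | 3 | SF | blue | eng
9 | blue | 3 | 9 | NY | blue | mkt
9 | blue | 3 | 9 | SF | gold | hr
9 | blue | 3 | 9 | SF | gold | mkt
9 | blue | 3 | 9 | SF | gold | eng
After WHERE (2 rows):
stock.yr | stock.kind | stock.price | books.yr | books.city | books.kind | books.dept
3 | green | 90 | 3 | MIA | gold | fin
3 | green | 90 | 3 | SF | blue | eng
After GROUP BY (1 rows):
stock.yr | n
3 | 2
After ORDER BY (1 rows):
stock.yr | n
3 | 2

== RESULT ==
stock.yr | n
3 | 2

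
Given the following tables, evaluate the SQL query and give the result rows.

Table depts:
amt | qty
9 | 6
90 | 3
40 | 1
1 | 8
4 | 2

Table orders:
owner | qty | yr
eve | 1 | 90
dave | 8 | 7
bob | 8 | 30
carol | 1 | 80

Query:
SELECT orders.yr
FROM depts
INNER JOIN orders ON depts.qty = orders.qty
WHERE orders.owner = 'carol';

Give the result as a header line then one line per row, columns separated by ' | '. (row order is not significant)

After JOIN orders (4 rows):
depts.amt | depts.qty | orders.owner | orders.qty | orders.yr
40 | 1 | eve | 1 | 90
40 | 1 | carol | 1 | 80
1 | 8 | dave | 8 | 7
1 | 8 | bob | 8 | 30
After WHERE (1 rows):
depts.amt | depts.qty | orders.owner | orders.qty | orders.yr
40 | 1 | carol | 1 | 80
After SELECT (1 rows):
orders.yr
80

== RESULT ==
orders.yr
80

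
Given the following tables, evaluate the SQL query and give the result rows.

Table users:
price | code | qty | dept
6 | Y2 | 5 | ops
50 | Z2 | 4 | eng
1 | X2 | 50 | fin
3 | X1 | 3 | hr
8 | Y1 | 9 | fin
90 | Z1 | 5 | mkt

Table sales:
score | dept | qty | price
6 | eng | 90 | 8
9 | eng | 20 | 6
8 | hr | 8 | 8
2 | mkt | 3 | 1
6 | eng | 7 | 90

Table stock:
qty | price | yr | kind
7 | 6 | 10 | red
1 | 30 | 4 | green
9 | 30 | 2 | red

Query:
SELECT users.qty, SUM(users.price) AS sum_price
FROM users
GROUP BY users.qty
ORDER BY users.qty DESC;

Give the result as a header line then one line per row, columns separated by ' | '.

After GROUP BY (5 rows):
users.qty | sum_price
5 | 96
4 | 50
50 | 1
3 | 3
9 | 8
After ORDER BY (5 rows):
users.qty | sum_price
50 | 1
9 | 8
5 | 96
4 | 50
3 | 3

== RESULT ==
users.qty | sum_price
50 | 1
9 | 8
5 | 96
4 | 50
3 | 3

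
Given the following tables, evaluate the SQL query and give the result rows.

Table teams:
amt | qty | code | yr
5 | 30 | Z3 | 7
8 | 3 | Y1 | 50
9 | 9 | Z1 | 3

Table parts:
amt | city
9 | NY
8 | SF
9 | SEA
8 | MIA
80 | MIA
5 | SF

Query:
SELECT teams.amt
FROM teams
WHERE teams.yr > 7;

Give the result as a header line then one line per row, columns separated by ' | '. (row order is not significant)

After WHERE (1 rows):
teams.amt | teams.qty | teams.code | teams.yr
8 | 3 | Y1 | 50
After SELECT (1 rows):
teams.amt
8

== RESULT ==
teams.amt
8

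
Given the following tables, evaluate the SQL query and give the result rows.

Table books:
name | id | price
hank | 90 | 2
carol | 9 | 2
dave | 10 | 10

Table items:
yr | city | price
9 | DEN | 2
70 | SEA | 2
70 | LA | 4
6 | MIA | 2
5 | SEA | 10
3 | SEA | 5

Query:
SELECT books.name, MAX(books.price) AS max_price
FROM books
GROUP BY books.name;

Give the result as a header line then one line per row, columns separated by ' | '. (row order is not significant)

After GROUP BY (3 rows):
books.name | max_price
hank | 2
carol | 2
dave | 10

== RESULT ==
books.name | max_price
hank | 2
carol | 2
dave | 10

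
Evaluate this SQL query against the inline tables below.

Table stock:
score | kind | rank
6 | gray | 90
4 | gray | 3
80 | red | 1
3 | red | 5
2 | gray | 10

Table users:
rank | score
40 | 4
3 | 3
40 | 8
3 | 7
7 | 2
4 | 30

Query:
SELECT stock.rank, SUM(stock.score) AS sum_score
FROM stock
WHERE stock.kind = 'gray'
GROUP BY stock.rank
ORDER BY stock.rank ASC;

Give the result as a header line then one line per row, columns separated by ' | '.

== RESULT ==
stock.rank | sum_score
3 | 4
10 | 2
90 | 6

Derivation:
After WHERE (3 rows):
stock.score | stock.kind | stock.rank
6 | gray | 90
4 | gray | 3
2 | gray | 10
After GROUP BY (3 rows):
stock.rank | sum_score
90 | 6
3 | 4
10 | 2
After ORDER BY (3 rows):
stock.rank | sum_score
3 | 4
10 | 2
90 | 6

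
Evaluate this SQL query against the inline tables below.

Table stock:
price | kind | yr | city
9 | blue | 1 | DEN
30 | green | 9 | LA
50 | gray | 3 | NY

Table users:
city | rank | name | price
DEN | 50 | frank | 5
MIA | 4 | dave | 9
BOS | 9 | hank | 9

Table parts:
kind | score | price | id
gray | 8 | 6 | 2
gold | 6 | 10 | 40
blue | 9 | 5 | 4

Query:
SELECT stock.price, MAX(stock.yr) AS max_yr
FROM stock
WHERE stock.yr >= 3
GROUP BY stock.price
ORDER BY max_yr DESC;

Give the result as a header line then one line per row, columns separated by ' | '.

== RESULT ==
stock.price | max_yr
30 | 9
50 | 3

Derivation:
After WHERE (2 rows):
stock.price | stock.kind | stock.yr | stock.city
30 | green | 9 | LA
50 | gray | 3 | NY
After GROUP BY (2 rows):
stock.price | max_yr
30 | 9
50 | 3
After ORDER BY (2 rows):
stock.price | max_yr
30 | 9
50 | 3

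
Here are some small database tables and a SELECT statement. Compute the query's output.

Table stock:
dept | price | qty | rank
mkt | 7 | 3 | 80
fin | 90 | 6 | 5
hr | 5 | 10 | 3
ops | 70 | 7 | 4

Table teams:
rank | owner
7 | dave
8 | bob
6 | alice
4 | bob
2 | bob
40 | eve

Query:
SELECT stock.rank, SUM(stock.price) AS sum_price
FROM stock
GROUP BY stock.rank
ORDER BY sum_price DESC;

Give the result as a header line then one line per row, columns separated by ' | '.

After GROUP BY (4 rows):
stock.rank | sum_price
80 | 7
5 | 90
3 | 5
4 | 70
After ORDER BY (4 rows):
stock.rank | sum_price
5 | 90
4 | 70
80 | 7
3 | 5

== RESULT ==
stock.rank | sum_price
5 | 90
4 | 70
80 | 7
3 | 5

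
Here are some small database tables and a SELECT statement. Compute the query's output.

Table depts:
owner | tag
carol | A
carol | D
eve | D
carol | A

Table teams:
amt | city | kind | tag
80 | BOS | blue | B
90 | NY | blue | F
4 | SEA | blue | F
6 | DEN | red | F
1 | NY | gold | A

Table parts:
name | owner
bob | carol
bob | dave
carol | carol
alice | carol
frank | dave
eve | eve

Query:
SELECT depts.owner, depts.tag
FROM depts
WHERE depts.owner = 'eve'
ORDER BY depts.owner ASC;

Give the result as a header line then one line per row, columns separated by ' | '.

After WHERE (1 rows):
depts.owner | depts.tag
eve | D
After SELECT (1 rows):
depts.owner | depts.tag
eve | D
After ORDER BY (1 rows):
depts.owner | depts.tag
eve | D

== RESULT ==
depts.owner | depts.tag
eve | D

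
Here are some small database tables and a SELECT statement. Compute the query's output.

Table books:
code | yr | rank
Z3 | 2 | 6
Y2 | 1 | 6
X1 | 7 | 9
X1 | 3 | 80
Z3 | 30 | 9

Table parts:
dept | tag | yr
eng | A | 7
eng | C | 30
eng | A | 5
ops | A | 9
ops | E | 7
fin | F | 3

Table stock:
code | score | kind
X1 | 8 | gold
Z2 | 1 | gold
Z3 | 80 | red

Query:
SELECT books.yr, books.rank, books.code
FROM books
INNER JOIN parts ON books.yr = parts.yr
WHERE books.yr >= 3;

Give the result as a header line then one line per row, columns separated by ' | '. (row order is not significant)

== RESULT ==
books.yr | books.rank | books.code
7 | 9 | X1
7 | 9 | X1
3 | 80 | X1
30 | 9 | Z3

Derivation:
After JOIN parts (4 rows):
books.code | books.yr | books.rank | parts.dept | parts.tag | parts.yr
X1 | 7 | 9 | eng | A | 7
X1 | 7 | 9 | ops | E | 7
X1 | 3 | 80 | fin | F | 3
Z3 | 30 | 9 | eng | C | 30
After WHERE (4 rows):
books.code | books.yr | books.rank | parts.dept | parts.tag | parts.yr
X1 | 7 | 9 | eng | A | 7
X1 | 7 | 9 | ops | E | 7
X1 | 3 | 80 | fin | F | 3
Z3 | 30 | 9 | eng | C | 30
After SELECT (4 rows):
books.yr | books.rank | books.code
7 | 9 | X1
7 | 9 | X1
3 | 80 | X1
30 | 9 | Z3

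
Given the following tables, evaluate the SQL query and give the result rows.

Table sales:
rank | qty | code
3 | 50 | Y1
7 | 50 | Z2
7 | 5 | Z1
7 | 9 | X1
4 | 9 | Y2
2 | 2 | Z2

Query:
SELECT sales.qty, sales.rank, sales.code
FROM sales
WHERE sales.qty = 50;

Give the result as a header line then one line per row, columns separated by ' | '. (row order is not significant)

After WHERE (2 rows):
sales.rank | sales.qty | sales.code
3 | 50 | Y1
7 | 50 | Z2
After SELECT (2 rows):
sales.qty | sales.rank | sales.code
50 | 3 | Y1
50 | 7 | Z2

== RESULT ==
sales.qty | sales.rank | sales.code
50 | 3 | Y1
50 | 7 | Z2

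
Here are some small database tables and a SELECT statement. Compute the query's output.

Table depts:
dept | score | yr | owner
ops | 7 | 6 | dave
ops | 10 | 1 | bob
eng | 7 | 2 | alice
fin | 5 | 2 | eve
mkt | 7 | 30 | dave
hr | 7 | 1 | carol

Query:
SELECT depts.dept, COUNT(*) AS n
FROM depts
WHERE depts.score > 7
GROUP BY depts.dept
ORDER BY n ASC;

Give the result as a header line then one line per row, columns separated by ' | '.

After WHERE (1 rows):
depts.dept | depts.score | depts.yr | depts.owner
ops | 10 | 1 | bob
After GROUP BY (1 rows):
depts.dept | n
ops | 1
After ORDER BY (1 rows):
depts.dept | n
ops | 1

== RESULT ==
depts.dept | n
ops | 1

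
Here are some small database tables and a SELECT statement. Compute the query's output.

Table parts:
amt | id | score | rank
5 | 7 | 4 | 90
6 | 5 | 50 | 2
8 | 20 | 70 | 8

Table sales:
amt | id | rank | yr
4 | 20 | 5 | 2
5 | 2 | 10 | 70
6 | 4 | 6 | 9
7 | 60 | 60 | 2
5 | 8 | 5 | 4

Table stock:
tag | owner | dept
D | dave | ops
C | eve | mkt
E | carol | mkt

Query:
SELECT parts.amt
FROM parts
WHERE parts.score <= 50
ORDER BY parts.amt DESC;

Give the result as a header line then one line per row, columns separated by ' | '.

== RESULT ==
parts.amt
6
5

Derivation:
After WHERE (2 rows):
parts.amt | parts.id | parts.score | parts.rank
5 | 7 | 4 | 90
6 | 5 | 50 | 2
After SELECT (2 rows):
parts.amt
5
6
After ORDER BY (2 rows):
parts.amt
6
5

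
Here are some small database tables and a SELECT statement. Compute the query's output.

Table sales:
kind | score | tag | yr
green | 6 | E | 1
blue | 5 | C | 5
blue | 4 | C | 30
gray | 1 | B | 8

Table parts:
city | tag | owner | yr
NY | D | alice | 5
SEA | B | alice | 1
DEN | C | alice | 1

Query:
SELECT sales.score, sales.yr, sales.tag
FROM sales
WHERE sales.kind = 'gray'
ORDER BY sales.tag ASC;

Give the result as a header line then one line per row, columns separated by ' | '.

After WHERE (1 rows):
sales.kind | sales.score | sales.tag | sales.yr
gray | 1 | B | 8
After SELECT (1 rows):
sales.score | sales.yr | sales.tag
1 | 8 | B
After ORDER BY (1 rows):
sales.score | sales.yr | sales.tag
1 | 8 | B

== RESULT ==
sales.score | sales.yr | sales.tag
1 | 8 | B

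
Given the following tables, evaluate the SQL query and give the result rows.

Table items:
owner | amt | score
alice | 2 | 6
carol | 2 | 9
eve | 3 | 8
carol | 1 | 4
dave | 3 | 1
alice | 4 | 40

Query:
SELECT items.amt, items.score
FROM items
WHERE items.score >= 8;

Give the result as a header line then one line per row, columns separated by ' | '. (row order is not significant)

== RESULT ==
items.amt | items.score
2 | 9
3 | 8
4 | 40

Derivation:
After WHERE (3 rows):
items.owner | items.amt | items.score
carol | 2 | 9
eve | 3 | 8
alice | 4 | 40
After SELECT (3 rows):
items.amt | items.score
2 | 9
3 | 8
4 | 40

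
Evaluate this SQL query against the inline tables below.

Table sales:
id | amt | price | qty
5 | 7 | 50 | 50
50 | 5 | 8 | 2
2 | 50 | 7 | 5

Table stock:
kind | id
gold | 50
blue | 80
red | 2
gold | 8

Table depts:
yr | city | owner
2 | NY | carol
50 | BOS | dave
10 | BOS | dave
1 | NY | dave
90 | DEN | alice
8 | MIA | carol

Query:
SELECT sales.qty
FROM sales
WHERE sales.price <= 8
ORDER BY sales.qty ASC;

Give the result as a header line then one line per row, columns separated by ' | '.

== RESULT ==
sales.qty
2
5

Derivation:
After WHERE (2 rows):
sales.id | sales.amt | sales.price | sales.qty
50 | 5 | 8 | 2
2 | 50 | 7 | 5
After SELECT (2 rows):
sales.qty
2
5
After ORDER BY (2 rows):
sales.qty
2
5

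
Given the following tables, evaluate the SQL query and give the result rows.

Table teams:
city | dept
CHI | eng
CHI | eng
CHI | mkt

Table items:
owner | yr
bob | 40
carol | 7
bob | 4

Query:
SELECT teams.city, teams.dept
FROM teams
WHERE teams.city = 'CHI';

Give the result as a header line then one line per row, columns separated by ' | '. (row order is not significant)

== RESULT ==
teams.city | teams.dept
CHI | eng
CHI | eng
CHI | mkt

Derivation:
After WHERE (3 rows):
teams.city | teams.dept
CHI | eng
CHI | eng
CHI | mkt
After SELECT (3 rows):
teams.city | teams.dept
CHI | eng
CHI | eng
CHI | mkt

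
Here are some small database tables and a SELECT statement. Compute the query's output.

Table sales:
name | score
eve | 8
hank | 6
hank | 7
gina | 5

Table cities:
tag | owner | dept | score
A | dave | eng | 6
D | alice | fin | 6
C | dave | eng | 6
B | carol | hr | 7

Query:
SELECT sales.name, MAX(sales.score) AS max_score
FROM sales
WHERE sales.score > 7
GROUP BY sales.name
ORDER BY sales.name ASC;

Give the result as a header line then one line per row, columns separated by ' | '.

After WHERE (1 rows):
sales.name | sales.score
eve | 8
After GROUP BY (1 rows):
sales.name | max_score
eve | 8
After ORDER BY (1 rows):
sales.name | max_score
eve | 8

== RESULT ==
sales.name | max_score
eve | 8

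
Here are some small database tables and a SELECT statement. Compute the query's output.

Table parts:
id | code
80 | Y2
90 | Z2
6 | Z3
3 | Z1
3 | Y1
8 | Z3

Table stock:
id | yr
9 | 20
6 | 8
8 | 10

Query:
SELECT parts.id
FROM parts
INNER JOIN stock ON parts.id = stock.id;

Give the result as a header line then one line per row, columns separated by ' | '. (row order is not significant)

== RESULT ==
parts.id
6
8

Derivation:
After JOIN stock (2 rows):
parts.id | parts.code | stock.id | stock.yr
6 | Z3 | 6 | 8
8 | Z3 | 8 | 10
After SELECT (2 rows):
parts.id
6
8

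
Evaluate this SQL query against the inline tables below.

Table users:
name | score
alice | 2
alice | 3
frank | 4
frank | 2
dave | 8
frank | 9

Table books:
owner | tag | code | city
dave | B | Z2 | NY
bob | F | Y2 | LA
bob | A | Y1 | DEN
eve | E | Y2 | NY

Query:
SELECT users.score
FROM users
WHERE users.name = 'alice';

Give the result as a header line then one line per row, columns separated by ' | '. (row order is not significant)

After WHERE (2 rows):
users.name | users.score
alice | 2
alice | 3
After SELECT (2 rows):
users.score
2
3

== RESULT ==
users.score
2
3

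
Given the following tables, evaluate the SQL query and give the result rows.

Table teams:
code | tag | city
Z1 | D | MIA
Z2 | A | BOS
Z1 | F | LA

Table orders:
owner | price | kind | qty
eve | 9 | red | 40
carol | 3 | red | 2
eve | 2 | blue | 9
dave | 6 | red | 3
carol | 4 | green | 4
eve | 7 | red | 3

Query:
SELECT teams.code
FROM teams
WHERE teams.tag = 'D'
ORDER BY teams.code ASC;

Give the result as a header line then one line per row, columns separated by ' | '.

== RESULT ==
teams.code
Z1

Derivation:
After WHERE (1 rows):
teams.code | teams.tag | teams.city
Z1 | D | MIA
After SELECT (1 rows):
teams.code
Z1
After ORDER BY (1 rows):
teams.code
Z1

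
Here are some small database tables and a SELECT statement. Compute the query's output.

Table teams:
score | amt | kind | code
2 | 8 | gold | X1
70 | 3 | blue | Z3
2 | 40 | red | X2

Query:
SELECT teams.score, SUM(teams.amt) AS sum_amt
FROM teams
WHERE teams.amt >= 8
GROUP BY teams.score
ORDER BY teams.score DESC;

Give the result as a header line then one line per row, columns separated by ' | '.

== RESULT ==
teams.score | sum_amt
2 | 48

Derivation:
After WHERE (2 rows):
teams.score | teams.amt | teams.kind | teams.code
2 | 8 | gold | X1
2 | 40 | red | X2
After GROUP BY (1 rows):
teams.score | sum_amt
2 | 48
After ORDER BY (1 rows):
teams.score | sum_amt
2 | 48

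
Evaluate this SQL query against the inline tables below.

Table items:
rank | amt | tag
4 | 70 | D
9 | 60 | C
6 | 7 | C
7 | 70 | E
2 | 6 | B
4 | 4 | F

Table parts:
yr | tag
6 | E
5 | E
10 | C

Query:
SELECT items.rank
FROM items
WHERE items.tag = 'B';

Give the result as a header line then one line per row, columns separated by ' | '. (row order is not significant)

== RESULT ==
items.rank
2

Derivation:
After WHERE (1 rows):
items.rank | items.amt | items.tag
2 | 6 | B
After SELECT (1 rows):
items.rank
2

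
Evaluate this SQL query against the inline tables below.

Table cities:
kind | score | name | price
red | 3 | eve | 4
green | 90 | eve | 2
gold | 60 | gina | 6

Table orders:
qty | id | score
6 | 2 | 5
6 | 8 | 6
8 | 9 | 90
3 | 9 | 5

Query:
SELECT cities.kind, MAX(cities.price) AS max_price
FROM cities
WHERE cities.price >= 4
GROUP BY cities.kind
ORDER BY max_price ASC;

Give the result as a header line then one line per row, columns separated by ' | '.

== RESULT ==
cities.kind | max_price
red | 4
gold | 6

Derivation:
After WHERE (2 rows):
cities.kind | cities.score | cities.name | cities.price
red | 3 | eve | 4
gold | 60 | gina | 6
After GROUP BY (2 rows):
cities.kind | max_price
red | 4
gold | 6
After ORDER BY (2 rows):
cities.kind | max_price
red | 4
gold | 6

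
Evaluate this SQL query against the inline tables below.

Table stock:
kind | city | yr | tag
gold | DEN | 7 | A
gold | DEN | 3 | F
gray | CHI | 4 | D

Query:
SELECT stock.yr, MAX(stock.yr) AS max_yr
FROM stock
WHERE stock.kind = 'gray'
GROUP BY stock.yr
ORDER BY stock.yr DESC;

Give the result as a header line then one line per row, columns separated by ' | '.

== RESULT ==
stock.yr | max_yr
4 | 4

Derivation:
After WHERE (1 rows):
stock.kind | stock.city | stock.yr | stock.tag
gray | CHI | 4 | D
After GROUP BY (1 rows):
stock.yr | max_yr
4 | 4
After ORDER BY (1 rows):
stock.yr | max_yr
4 | 4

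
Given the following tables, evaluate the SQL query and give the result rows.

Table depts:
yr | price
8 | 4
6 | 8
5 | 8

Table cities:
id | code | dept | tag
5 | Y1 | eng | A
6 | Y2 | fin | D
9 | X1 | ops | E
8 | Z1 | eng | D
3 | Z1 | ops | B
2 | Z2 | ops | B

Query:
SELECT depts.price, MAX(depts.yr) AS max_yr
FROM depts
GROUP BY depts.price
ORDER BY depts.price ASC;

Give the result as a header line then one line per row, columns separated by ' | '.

After GROUP BY (2 rows):
depts.price | max_yr
4 | 8
8 | 6
After ORDER BY (2 rows):
depts.price | max_yr
4 | 8
8 | 6

== RESULT ==
depts.price | max_yr
4 | 8
8 | 6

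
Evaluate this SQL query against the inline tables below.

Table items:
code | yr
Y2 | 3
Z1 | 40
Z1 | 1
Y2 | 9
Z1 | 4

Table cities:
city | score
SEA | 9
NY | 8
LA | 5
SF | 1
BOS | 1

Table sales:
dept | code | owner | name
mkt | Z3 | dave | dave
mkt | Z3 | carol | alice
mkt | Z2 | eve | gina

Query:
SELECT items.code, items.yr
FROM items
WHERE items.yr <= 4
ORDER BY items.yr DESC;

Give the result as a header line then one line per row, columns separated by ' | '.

After WHERE (3 rows):
items.code | items.yr
Y2 | 3
Z1 | 1
Z1 | 4
After SELECT (3 rows):
items.code | items.yr
Y2 | 3
Z1 | 1
Z1 | 4
After ORDER BY (3 rows):
items.code | items.yr
Z1 | 4
Y2 | 3
Z1 | 1

== RESULT ==
items.code | items.yr
Z1 | 4
Y2 | 3
Z1 | 1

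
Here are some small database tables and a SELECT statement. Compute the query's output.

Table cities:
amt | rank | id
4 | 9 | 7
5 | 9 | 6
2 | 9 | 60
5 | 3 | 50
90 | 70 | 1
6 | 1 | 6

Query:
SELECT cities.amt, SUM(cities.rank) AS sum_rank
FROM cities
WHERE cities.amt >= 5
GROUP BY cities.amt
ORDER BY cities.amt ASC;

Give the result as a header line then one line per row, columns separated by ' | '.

After WHERE (4 rows):
cities.amt | cities.rank | cities.id
5 | 9 | 6
5 | 3 | 50
90 | 70 | 1
6 | 1 | 6
After GROUP BY (3 rows):
cities.amt | sum_rank
5 | 12
90 | 70
6 | 1
After ORDER BY (3 rows):
cities.amt | sum_rank
5 | 12
6 | 1
90 | 70

== RESULT ==
cities.amt | sum_rank
5 | 12
6 | 1
90 | 70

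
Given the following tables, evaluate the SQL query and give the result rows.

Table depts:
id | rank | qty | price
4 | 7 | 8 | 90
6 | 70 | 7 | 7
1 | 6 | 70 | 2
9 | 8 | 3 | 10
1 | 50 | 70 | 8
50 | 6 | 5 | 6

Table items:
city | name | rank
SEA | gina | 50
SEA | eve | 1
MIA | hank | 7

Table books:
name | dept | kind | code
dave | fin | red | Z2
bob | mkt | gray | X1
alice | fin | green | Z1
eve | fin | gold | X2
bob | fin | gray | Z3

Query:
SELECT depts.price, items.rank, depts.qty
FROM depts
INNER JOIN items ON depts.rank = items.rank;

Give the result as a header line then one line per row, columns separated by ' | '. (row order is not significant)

== RESULT ==
depts.price | items.rank | depts.qty
90 | 7 | 8
8 | 50 | 70

Derivation:
After JOIN items (2 rows):
depts.id | depts.rank | depts.qty | depts.price | items.city | items.name | items.rank
4 | 7 | 8 | 90 | MIA | hank | 7
1 | 50 | 70 | 8 | SEA | gina | 50
After SELECT (2 rows):
depts.price | items.rank | depts.qty
90 | 7 | 8
8 | 50 | 70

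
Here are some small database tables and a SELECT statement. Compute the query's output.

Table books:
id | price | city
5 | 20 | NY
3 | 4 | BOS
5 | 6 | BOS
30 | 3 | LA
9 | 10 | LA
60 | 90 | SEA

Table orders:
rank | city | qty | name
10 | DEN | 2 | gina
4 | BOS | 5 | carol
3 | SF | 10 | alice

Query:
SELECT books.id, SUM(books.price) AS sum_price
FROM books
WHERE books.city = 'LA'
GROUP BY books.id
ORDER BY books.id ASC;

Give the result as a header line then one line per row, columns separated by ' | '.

After WHERE (2 rows):
books.id | books.price | books.city
30 | 3 | LA
9 | 10 | LA
After GROUP BY (2 rows):
books.id | sum_price
30 | 3
9 | 10
After ORDER BY (2 rows):
books.id | sum_price
9 | 10
30 | 3

== RESULT ==
books.id | sum_price
9 | 10
30 | 3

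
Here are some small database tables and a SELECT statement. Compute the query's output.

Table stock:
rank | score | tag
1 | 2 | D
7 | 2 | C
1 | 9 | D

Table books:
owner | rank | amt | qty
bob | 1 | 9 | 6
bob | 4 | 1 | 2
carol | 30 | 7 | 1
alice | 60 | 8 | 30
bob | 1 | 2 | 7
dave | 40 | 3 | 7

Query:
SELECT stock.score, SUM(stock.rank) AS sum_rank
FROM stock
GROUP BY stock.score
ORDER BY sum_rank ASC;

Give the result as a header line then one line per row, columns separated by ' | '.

== RESULT ==
stock.score | sum_rank
9 | 1
2 | 8

Derivation:
After GROUP BY (2 rows):
stock.score | sum_rank
2 | 8
9 | 1
After ORDER BY (2 rows):
stock.score | sum_rank
9 | 1
2 | 8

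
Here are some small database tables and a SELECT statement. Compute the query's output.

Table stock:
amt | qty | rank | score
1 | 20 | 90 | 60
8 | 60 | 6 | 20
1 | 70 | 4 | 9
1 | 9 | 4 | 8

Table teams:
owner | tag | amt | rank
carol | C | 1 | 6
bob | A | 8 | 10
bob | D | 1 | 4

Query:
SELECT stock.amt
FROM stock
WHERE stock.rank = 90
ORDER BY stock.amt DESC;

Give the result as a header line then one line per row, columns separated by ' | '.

== RESULT ==
stock.amt
1

Derivation:
After WHERE (1 rows):
stock.amt | stock.qty | stock.rank | stock.score
1 | 20 | 90 | 60
After SELECT (1 rows):
stock.amt
1
After ORDER BY (1 rows):
stock.amt
1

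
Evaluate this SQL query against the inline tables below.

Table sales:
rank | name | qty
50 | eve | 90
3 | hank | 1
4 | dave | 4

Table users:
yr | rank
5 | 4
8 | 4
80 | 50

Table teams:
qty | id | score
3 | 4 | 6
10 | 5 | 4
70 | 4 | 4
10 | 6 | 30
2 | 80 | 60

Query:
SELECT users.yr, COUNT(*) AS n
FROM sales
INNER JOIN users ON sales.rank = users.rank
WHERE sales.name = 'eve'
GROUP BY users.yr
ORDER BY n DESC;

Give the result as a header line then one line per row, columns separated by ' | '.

== RESULT ==
users.yr | n
80 | 1

Derivation:
After JOIN users (3 rows):
sales.rank | sales.name | sales.qty | users.yr | users.rank
50 | eve | 90 | 80 | 50
4 | dave | 4 | 5 | 4
4 | dave | 4 | 8 | 4
After WHERE (1 rows):
sales.rank | sales.name | sales.qty | users.yr | users.rank
50 | eve | 90 | 80 | 50
After GROUP BY (1 rows):
users.yr | n
80 | 1
After ORDER BY (1 rows):
users.yr | n
80 | 1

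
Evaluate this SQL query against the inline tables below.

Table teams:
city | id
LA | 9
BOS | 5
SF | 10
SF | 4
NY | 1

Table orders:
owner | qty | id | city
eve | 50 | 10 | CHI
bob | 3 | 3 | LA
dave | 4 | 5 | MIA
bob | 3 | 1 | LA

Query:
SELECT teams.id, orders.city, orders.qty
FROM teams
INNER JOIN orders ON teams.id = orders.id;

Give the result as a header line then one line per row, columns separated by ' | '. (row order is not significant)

After JOIN orders (3 rows):
teams.city | teams.id | orders.owner | orders.qty | orders.id | orders.city
BOS | 5 | dave | 4 | 5 | MIA
SF | 10 | eve | 50 | 10 | CHI
NY | 1 | bob | 3 | 1 | LA
After SELECT (3 rows):
teams.id | orders.city | orders.qty
5 | MIA | 4
10 | CHI | 50
1 | LA | 3

== RESULT ==
teams.id | orders.city | orders.qty
5 | MIA | 4
10 | CHI | 50
1 | LA | 3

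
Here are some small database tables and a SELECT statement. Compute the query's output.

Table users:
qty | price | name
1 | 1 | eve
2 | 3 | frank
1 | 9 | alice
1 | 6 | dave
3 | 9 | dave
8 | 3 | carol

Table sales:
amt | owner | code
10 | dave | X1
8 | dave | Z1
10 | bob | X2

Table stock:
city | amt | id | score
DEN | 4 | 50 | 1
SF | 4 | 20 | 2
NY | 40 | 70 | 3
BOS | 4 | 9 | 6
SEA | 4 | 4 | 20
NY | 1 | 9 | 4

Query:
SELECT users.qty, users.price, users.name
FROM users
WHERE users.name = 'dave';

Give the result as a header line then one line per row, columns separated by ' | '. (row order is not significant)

After WHERE (2 rows):
users.qty | users.price | users.name
1 | 6 | dave
3 | 9 | dave
After SELECT (2 rows):
users.qty | users.price | users.name
1 | 6 | dave
3 | 9 | dave

== RESULT ==
users.qty | users.price | users.name
1 | 6 | dave
3 | 9 | dave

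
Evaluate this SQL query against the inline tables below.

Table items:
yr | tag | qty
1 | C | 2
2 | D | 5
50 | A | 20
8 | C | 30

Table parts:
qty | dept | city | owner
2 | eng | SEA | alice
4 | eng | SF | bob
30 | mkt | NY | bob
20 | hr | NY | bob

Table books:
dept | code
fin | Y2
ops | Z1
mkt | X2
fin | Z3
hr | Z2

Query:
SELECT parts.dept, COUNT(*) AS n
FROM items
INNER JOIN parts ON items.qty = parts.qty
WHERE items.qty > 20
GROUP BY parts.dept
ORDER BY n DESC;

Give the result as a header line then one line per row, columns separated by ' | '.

After JOIN parts (3 rows):
items.yr | items.tag | items.qty | parts.qty | parts.dept | parts.city | parts.owner
1 | C | 2 | 2 | eng | SEA | alice
50 | A | 20 | 20 | hr | NY | bob
8 | C | 30 | 30 | mkt | NY | bob
After WHERE (1 rows):
items.yr | items.tag | items.qty | parts.qty | parts.dept | parts.city | parts.owner
8 | C | 30 | 30 | mkt | NY | bob
After GROUP BY (1 rows):
parts.dept | n
mkt | 1
After ORDER BY (1 rows):
parts.dept | n
mkt | 1

== RESULT ==
parts.dept | n
mkt | 1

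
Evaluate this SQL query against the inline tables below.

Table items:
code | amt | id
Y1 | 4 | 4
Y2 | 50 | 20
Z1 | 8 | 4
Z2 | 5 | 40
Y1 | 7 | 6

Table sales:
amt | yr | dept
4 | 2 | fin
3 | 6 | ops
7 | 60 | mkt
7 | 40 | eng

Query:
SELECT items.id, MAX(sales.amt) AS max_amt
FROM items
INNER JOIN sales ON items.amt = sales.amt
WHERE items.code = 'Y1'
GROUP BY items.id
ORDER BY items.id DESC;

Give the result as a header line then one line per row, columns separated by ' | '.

== RESULT ==
items.id | max_amt
6 | 7
4 | 4

Derivation:
After JOIN sales (3 rows):
items.code | items.amt | items.id | sales.amt | sales.yr | sales.dept
Y1 | 4 | 4 | 4 | 2 | fin
Y1 | 7 | 6 | 7 | 60 | mkt
Y1 | 7 | 6 | 7 | 40 | eng
After WHERE (3 rows):
items.code | items.amt | items.id | sales.amt | sales.yr | sales.dept
Y1 | 4 | 4 | 4 | 2 | fin
Y1 | 7 | 6 | 7 | 60 | mkt
Y1 | 7 | 6 | 7 | 40 | eng
After GROUP BY (2 rows):
items.id | max_amt
4 | 4
6 | 7
After ORDER BY (2 rows):
items.id | max_amt
6 | 7
4 | 4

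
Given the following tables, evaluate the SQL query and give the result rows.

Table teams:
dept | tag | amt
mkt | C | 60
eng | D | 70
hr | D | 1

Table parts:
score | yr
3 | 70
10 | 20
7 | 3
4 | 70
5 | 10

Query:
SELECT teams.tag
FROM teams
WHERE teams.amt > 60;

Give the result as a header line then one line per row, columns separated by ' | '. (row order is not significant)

After WHERE (1 rows):
teams.dept | teams.tag | teams.amt
eng | D | 70
After SELECT (1 rows):
teams.tag
D

== RESULT ==
teams.tag
D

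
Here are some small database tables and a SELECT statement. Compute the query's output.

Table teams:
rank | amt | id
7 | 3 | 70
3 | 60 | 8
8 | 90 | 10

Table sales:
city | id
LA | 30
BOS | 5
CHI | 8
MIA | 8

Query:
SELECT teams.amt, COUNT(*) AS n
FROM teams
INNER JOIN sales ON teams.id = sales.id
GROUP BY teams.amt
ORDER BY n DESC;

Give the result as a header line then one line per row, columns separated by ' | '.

After JOIN sales (2 rows):
teams.rank | teams.amt | teams.id | sales.city | sales.id
3 | 60 | 8 | CHI | 8
3 | 60 | 8 | MIA | 8
After GROUP BY (1 rows):
teams.amt | n
60 | 2
After ORDER BY (1 rows):
teams.amt | n
60 | 2

== RESULT ==
teams.amt | n
60 | 2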